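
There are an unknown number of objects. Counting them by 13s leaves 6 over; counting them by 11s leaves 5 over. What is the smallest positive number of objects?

Combine the congruences pairwise.
From N ≡ 6 (mod 13) write N = 6 + 13t. Substituting into N ≡ 5 (mod 11) gives 13t ≡ 10 (mod 11), and since 2⁻¹ ≡ 6 (mod 11), t ≡ 5. Hence N ≡ 6 + 13·5 = 71 (mod 143).

71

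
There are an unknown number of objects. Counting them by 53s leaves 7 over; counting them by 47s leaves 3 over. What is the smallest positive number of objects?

802

From N ≡ 7 (mod 53) write N = 7 + 53t. Substituting into N ≡ 3 (mod 47) gives 53t ≡ 43 (mod 47), and since 6⁻¹ ≡ 8 (mod 47), t ≡ 15. Hence N ≡ 7 + 53·15 = 802 (mod 2491).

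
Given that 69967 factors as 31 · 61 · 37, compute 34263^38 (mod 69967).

39665

Mod 31: 34263 ≡ 8; by Fermat, exponent reduces to 38 mod 30 = 8; 8^8 ≡ 16 (mod 31).
Mod 61: 34263 ≡ 42; 42^38 ≡ 15 (mod 61).
Mod 37: 34263 ≡ 1; by Fermat, exponent reduces to 38 mod 36 = 2; 1^2 ≡ 1 (mod 37).
Combine by CRT: x ≡ 16 (mod 31), x ≡ 15 (mod 61), x ≡ 1 (mod 37) ⇒ x ≡ 39665 (mod 69967).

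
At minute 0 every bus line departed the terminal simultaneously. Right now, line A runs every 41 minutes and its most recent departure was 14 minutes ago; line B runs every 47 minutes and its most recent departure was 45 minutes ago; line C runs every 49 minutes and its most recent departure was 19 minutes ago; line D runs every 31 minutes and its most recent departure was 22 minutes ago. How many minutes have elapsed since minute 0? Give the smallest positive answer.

The moduli are pairwise coprime; N = 41·47·49·31 = 2927113.
N/41 = 71393; 71393 ≡ 12 (mod 41); 12·24 ≡ 1, so inverse 24.
N/47 = 62279; 62279 ≡ 4 (mod 47); 4·12 ≡ 1, so inverse 12.
N/49 = 59737; 59737 ≡ 6 (mod 49); 6·41 ≡ 1, so inverse 41.
N/31 = 94423; 94423 ≡ 28 (mod 31); 28·10 ≡ 1, so inverse 10.
t ≡ 14·71393·24 + 45·62279·12 + 19·59737·41 + 22·94423·10 = 124926891.
124926891 mod 2927113 = 1988145.

1988145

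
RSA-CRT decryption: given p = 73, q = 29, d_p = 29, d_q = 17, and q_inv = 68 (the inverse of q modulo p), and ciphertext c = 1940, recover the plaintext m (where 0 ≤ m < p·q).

m₁ = c^(d_p) mod p: c ≡ 42 (mod 73), and 42^29 mod 73 = 26.
m₂ = c^(d_q) mod q: c ≡ 26 (mod 29), and 26^17 mod 29 = 27.
h = q_inv·(m₁ − m₂) mod p = 68·(26 − 27) mod 73 = 5.
m = m₂ + h·q = 27 + 5·29 = 172.

172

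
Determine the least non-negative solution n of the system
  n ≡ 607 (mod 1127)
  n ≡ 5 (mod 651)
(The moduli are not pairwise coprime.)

gcd(1127, 651) = 7 and 7 | (5 − 607), so the pair is consistent; merging gives n ≡ 100910 (mod 104811), where 104811 = lcm(1127, 651).
The solution is unique modulo lcm(1127, 651) = 104811.

100910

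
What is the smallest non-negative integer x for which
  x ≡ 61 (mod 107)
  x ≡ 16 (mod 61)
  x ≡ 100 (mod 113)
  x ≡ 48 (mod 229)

58417032

From x ≡ 61 (mod 107) write x = 61 + 107t. Substituting into x ≡ 16 (mod 61) gives 107t ≡ 16 (mod 61), and since 46⁻¹ ≡ 4 (mod 61), t ≡ 3. Hence x ≡ 61 + 107·3 = 382 (mod 6527).
From x ≡ 382 (mod 6527) write x = 382 + 6527t. Substituting into x ≡ 100 (mod 113) gives 6527t ≡ 57 (mod 113), and since 86⁻¹ ≡ 46 (mod 113), t ≡ 23. Hence x ≡ 382 + 6527·23 = 150503 (mod 737551).
From x ≡ 150503 (mod 737551) write x = 150503 + 737551t. Substituting into x ≡ 48 (mod 229) gives 737551t ≡ 227 (mod 229), and since 171⁻¹ ≡ 75 (mod 229), t ≡ 79. Hence x ≡ 150503 + 737551·79 = 58417032 (mod 168899179).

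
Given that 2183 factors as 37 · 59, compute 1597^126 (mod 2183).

Mod 37: 1597 ≡ 6; by Fermat, exponent reduces to 126 mod 36 = 18; 6^18 ≡ 36 (mod 37).
Mod 59: 1597 ≡ 4; by Fermat, exponent reduces to 126 mod 58 = 10; 4^10 ≡ 28 (mod 59).
Combine by CRT: x ≡ 36 (mod 37), x ≡ 28 (mod 59) ⇒ x ≡ 2034 (mod 2183).

2034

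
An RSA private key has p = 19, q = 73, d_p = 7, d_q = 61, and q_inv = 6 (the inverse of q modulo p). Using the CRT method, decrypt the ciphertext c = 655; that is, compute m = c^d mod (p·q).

821

m₁ = c^(d_p) mod p: c ≡ 9 (mod 19), and 9^7 mod 19 = 4.
m₂ = c^(d_q) mod q: c ≡ 71 (mod 73), and 71^61 mod 73 = 18.
h = q_inv·(m₁ − m₂) mod p = 6·(4 − 18) mod 19 = 11.
m = m₂ + h·q = 18 + 11·73 = 821.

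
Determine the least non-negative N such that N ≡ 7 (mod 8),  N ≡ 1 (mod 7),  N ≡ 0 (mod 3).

15

From N ≡ 7 (mod 8) write N = 7 + 8t. Substituting into N ≡ 1 (mod 7) gives 8t ≡ 1 (mod 7), and since 1⁻¹ ≡ 1 (mod 7), t ≡ 1. Hence N ≡ 7 + 8·1 = 15 (mod 56).
From N ≡ 15 (mod 56) write N = 15 + 56t. Substituting into N ≡ 0 (mod 3) gives 56t ≡ 0 (mod 3), and since 2⁻¹ ≡ 2 (mod 3), t ≡ 0. Hence N ≡ 15 + 56·0 = 15 (mod 168).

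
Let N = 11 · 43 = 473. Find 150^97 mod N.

Mod 11: 150 ≡ 7; by Fermat, exponent reduces to 97 mod 10 = 7; 7^7 ≡ 6 (mod 11).
Mod 43: 150 ≡ 21; by Fermat, exponent reduces to 97 mod 42 = 13; 21^13 ≡ 41 (mod 43).
Combine by CRT: x ≡ 6 (mod 11), x ≡ 41 (mod 43) ⇒ x ≡ 127 (mod 473).

127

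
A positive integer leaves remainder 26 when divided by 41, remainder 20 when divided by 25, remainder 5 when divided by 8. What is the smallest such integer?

2445

The moduli are pairwise coprime; N = 41·25·8 = 8200.
N/41 = 200; 200 ≡ 36 (mod 41); 36·8 ≡ 1, so inverse 8.
N/25 = 328; 328 ≡ 3 (mod 25); 3·17 ≡ 1, so inverse 17.
N/8 = 1025; 1025 ≡ 1 (mod 8), inverse 1.
k ≡ 26·200·8 + 20·328·17 + 5·1025·1 = 158245.
158245 mod 8200 = 2445.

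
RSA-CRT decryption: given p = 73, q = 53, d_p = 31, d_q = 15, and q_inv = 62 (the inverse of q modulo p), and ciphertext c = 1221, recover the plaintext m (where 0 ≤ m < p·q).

597

m₁ = c^(d_p) mod p: c ≡ 53 (mod 73), and 53^31 mod 73 = 13.
m₂ = c^(d_q) mod q: c ≡ 2 (mod 53), and 2^15 mod 53 = 14.
h = q_inv·(m₁ − m₂) mod p = 62·(13 − 14) mod 73 = 11.
m = m₂ + h·q = 14 + 11·53 = 597.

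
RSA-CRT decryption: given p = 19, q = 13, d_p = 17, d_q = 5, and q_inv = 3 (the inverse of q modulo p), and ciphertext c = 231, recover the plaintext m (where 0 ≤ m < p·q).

m₁ = c^(d_p) mod p: c ≡ 3 (mod 19), and 3^17 mod 19 = 13.
m₂ = c^(d_q) mod q: c ≡ 10 (mod 13), and 10^5 mod 13 = 4.
h = q_inv·(m₁ − m₂) mod p = 3·(13 − 4) mod 19 = 8.
m = m₂ + h·q = 4 + 8·13 = 108.

108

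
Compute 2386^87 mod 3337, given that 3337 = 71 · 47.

2525

Mod 71: 2386 ≡ 43; by Fermat, exponent reduces to 87 mod 70 = 17; 43^17 ≡ 40 (mod 71).
Mod 47: 2386 ≡ 36; by Fermat, exponent reduces to 87 mod 46 = 41; 36^41 ≡ 34 (mod 47).
Combine by CRT: x ≡ 40 (mod 71), x ≡ 34 (mod 47) ⇒ x ≡ 2525 (mod 3337).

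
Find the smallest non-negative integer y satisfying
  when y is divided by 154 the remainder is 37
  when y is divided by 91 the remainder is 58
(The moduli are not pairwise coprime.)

Combine the congruences pairwise.
gcd(154, 91) = 7 and 7 | (58 − 37), so the pair is consistent; merging gives y ≡ 1423 (mod 2002), where 2002 = lcm(154, 91).
The solution is unique modulo lcm(154, 91) = 2002.

1423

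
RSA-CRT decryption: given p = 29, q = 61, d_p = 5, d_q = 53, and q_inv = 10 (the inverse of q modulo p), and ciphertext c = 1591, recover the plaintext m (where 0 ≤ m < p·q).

m₁ = c^(d_p) mod p: c ≡ 25 (mod 29), and 25^5 mod 29 = 20.
m₂ = c^(d_q) mod q: c ≡ 5 (mod 61), and 5^53 mod 61 = 19.
h = q_inv·(m₁ − m₂) mod p = 10·(20 − 19) mod 29 = 10.
m = m₂ + h·q = 19 + 10·61 = 629.

629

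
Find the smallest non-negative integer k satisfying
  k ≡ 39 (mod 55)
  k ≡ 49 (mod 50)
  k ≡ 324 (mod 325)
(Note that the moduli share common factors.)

gcd(55, 50) = 5 and 5 | (49 − 39), so the pair is consistent; merging gives k ≡ 149 (mod 550), where 550 = lcm(55, 50).
gcd(550, 325) = 25 and 25 | (324 − 149), so the pair is consistent; merging gives k ≡ 4549 (mod 7150), where 7150 = lcm(550, 325).
The solution is unique modulo lcm(55, 50, 325) = 7150.

4549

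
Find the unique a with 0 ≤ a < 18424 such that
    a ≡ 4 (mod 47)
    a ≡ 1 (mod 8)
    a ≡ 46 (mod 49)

17441

The moduli are pairwise coprime; N = 47·8·49 = 18424.
N/47 = 392; 392 ≡ 16 (mod 47); 16·3 ≡ 1, so inverse 3.
N/8 = 2303; 2303 ≡ 7 (mod 8); 7·7 ≡ 1, so inverse 7.
N/49 = 376; 376 ≡ 33 (mod 49); 33·3 ≡ 1, so inverse 3.
a ≡ 4·392·3 + 1·2303·7 + 46·376·3 = 72713.
72713 mod 18424 = 17441.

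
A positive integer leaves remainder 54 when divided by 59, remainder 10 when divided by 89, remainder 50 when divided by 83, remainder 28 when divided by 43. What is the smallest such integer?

From n ≡ 54 (mod 59) write n = 54 + 59t. Substituting into n ≡ 10 (mod 89) gives 59t ≡ 45 (mod 89), and since 59⁻¹ ≡ 86 (mod 89), t ≡ 43. Hence n ≡ 54 + 59·43 = 2591 (mod 5251).
From n ≡ 2591 (mod 5251) write n = 2591 + 5251t. Substituting into n ≡ 50 (mod 83) gives 5251t ≡ 32 (mod 83), and since 22⁻¹ ≡ 34 (mod 83), t ≡ 9. Hence n ≡ 2591 + 5251·9 = 49850 (mod 435833).
From n ≡ 49850 (mod 435833) write n = 49850 + 435833t. Substituting into n ≡ 28 (mod 43) gives 435833t ≡ 15 (mod 43), and since 28⁻¹ ≡ 20 (mod 43), t ≡ 42. Hence n ≡ 49850 + 435833·42 = 18354836 (mod 18740819).

18354836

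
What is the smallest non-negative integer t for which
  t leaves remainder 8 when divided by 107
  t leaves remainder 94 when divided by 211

21194

Combine the congruences pairwise.
From t ≡ 8 (mod 107) write t = 8 + 107s. Substituting into t ≡ 94 (mod 211) gives 107s ≡ 86 (mod 211), and since 107⁻¹ ≡ 71 (mod 211), s ≡ 198. Hence t ≡ 8 + 107·198 = 21194 (mod 22577).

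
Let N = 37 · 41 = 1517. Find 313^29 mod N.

Mod 37: 313 ≡ 17; 17^29 ≡ 5 (mod 37).
Mod 41: 313 ≡ 26; 26^29 ≡ 24 (mod 41).
Combine by CRT: x ≡ 5 (mod 37), x ≡ 24 (mod 41) ⇒ x ≡ 967 (mod 1517).

967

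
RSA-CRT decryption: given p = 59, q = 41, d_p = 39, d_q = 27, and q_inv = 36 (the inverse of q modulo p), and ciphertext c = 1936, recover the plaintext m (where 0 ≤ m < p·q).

1836

m₁ = c^(d_p) mod p: c ≡ 48 (mod 59), and 48^39 mod 59 = 7.
m₂ = c^(d_q) mod q: c ≡ 9 (mod 41), and 9^27 mod 41 = 32.
h = q_inv·(m₁ − m₂) mod p = 36·(7 − 32) mod 59 = 44.
m = m₂ + h·q = 32 + 44·41 = 1836.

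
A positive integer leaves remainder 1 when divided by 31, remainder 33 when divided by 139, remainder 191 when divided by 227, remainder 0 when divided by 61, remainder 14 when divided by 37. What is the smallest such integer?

691676682

Combine the congruences pairwise.
From x ≡ 1 (mod 31) write x = 1 + 31t. Substituting into x ≡ 33 (mod 139) gives 31t ≡ 32 (mod 139), and since 31⁻¹ ≡ 9 (mod 139), t ≡ 10. Hence x ≡ 1 + 31·10 = 311 (mod 4309).
From x ≡ 311 (mod 4309) write x = 311 + 4309t. Substituting into x ≡ 191 (mod 227) gives 4309t ≡ 107 (mod 227), and since 223⁻¹ ≡ 170 (mod 227), t ≡ 30. Hence x ≡ 311 + 4309·30 = 129581 (mod 978143).
From x ≡ 129581 (mod 978143) write x = 129581 + 978143t. Substituting into x ≡ 0 (mod 61) gives 978143t ≡ 44 (mod 61), and since 8⁻¹ ≡ 23 (mod 61), t ≡ 36. Hence x ≡ 129581 + 978143·36 = 35342729 (mod 59666723).
From x ≡ 35342729 (mod 59666723) write x = 35342729 + 59666723t. Substituting into x ≡ 14 (mod 37) gives 59666723t ≡ 18 (mod 37), and since 5⁻¹ ≡ 15 (mod 37), t ≡ 11. Hence x ≡ 35342729 + 59666723·11 = 691676682 (mod 2207668751).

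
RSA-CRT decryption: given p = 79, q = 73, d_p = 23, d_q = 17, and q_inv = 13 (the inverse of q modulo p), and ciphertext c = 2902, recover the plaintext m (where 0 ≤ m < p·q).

4165

m₁ = c^(d_p) mod p: c ≡ 58 (mod 79), and 58^23 mod 79 = 57.
m₂ = c^(d_q) mod q: c ≡ 55 (mod 73), and 55^17 mod 73 = 4.
h = q_inv·(m₁ − m₂) mod p = 13·(57 − 4) mod 79 = 57.
m = m₂ + h·q = 4 + 57·73 = 4165.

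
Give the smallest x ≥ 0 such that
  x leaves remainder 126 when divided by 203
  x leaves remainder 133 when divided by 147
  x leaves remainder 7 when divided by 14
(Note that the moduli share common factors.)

6013

gcd(203, 147) = 7 and 7 | (133 − 126), so the pair is consistent; merging gives x ≡ 1750 (mod 4263), where 4263 = lcm(203, 147).
gcd(4263, 14) = 7 and 7 | (7 − 1750), so the pair is consistent; merging gives x ≡ 6013 (mod 8526), where 8526 = lcm(4263, 14).
The solution is unique modulo lcm(203, 147, 14) = 8526.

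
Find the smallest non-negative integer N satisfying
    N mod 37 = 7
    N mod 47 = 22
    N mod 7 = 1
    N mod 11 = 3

The moduli are pairwise coprime; M = 37·47·7·11 = 133903.
M/37 = 3619; 3619 ≡ 30 (mod 37); 30·21 ≡ 1, so inverse 21.
M/47 = 2849; 2849 ≡ 29 (mod 47); 29·13 ≡ 1, so inverse 13.
M/7 = 19129; 19129 ≡ 5 (mod 7); 5·3 ≡ 1, so inverse 3.
M/11 = 12173; 12173 ≡ 7 (mod 11); 7·8 ≡ 1, so inverse 8.
N ≡ 7·3619·21 + 22·2849·13 + 1·19129·3 + 3·12173·8 = 1696346.
1696346 mod 133903 = 89510.

89510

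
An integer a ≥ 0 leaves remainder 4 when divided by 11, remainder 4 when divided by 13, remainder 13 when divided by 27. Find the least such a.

2578

From a ≡ 4 (mod 11) write a = 4 + 11t. Substituting into a ≡ 4 (mod 13) gives 11t ≡ 0 (mod 13), and since 11⁻¹ ≡ 6 (mod 13), t ≡ 0. Hence a ≡ 4 + 11·0 = 4 (mod 143).
From a ≡ 4 (mod 143) write a = 4 + 143t. Substituting into a ≡ 13 (mod 27) gives 143t ≡ 9 (mod 27), and since 8⁻¹ ≡ 17 (mod 27), t ≡ 18. Hence a ≡ 4 + 143·18 = 2578 (mod 3861).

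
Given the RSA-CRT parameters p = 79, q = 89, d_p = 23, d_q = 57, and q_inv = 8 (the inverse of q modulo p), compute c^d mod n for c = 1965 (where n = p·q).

3438

m₁ = c^(d_p) mod p: c ≡ 69 (mod 79), and 69^23 mod 79 = 41.
m₂ = c^(d_q) mod q: c ≡ 7 (mod 89), and 7^57 mod 89 = 56.
h = q_inv·(m₁ − m₂) mod p = 8·(41 − 56) mod 79 = 38.
m = m₂ + h·q = 56 + 38·89 = 3438.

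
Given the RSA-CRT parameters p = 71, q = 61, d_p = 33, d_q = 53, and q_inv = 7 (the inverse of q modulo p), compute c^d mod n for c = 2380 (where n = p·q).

m₁ = c^(d_p) mod p: c ≡ 37 (mod 71), and 37^33 mod 71 = 32.
m₂ = c^(d_q) mod q: c ≡ 1 (mod 61), and 1^53 mod 61 = 1.
h = q_inv·(m₁ − m₂) mod p = 7·(32 − 1) mod 71 = 4.
m = m₂ + h·q = 1 + 4·61 = 245.

245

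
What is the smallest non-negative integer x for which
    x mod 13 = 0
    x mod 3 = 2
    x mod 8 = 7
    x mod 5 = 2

The moduli are pairwise coprime; N = 13·3·8·5 = 1560.
N/13 = 120; 120 ≡ 3 (mod 13); 3·9 ≡ 1, so inverse 9.
N/3 = 520; 520 ≡ 1 (mod 3), inverse 1.
N/8 = 195; 195 ≡ 3 (mod 8); 3·3 ≡ 1, so inverse 3.
N/5 = 312; 312 ≡ 2 (mod 5); 2·3 ≡ 1, so inverse 3.
x ≡ 0·120·9 + 2·520·1 + 7·195·3 + 2·312·3 = 7007.
7007 mod 1560 = 767.

767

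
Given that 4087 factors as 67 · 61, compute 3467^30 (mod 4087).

Mod 67: 3467 ≡ 50; 50^30 ≡ 64 (mod 67).
Mod 61: 3467 ≡ 51; 51^30 ≡ 60 (mod 61).
Combine by CRT: x ≡ 64 (mod 67), x ≡ 60 (mod 61) ⇒ x ≡ 2744 (mod 4087).

2744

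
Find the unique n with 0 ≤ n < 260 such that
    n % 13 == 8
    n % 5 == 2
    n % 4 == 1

From n ≡ 8 (mod 13) write n = 8 + 13t. Substituting into n ≡ 2 (mod 5) gives 13t ≡ 4 (mod 5), and since 3⁻¹ ≡ 2 (mod 5), t ≡ 3. Hence n ≡ 8 + 13·3 = 47 (mod 65).
From n ≡ 47 (mod 65) write n = 47 + 65t. Substituting into n ≡ 1 (mod 4) gives 65t ≡ 2 (mod 4), and since 1⁻¹ ≡ 1 (mod 4), t ≡ 2. Hence n ≡ 47 + 65·2 = 177 (mod 260).

177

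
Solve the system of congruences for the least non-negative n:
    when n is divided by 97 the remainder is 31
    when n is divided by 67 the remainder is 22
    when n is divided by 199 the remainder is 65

From n ≡ 31 (mod 97) write n = 31 + 97t. Substituting into n ≡ 22 (mod 67) gives 97t ≡ 58 (mod 67), and since 30⁻¹ ≡ 38 (mod 67), t ≡ 60. Hence n ≡ 31 + 97·60 = 5851 (mod 6499).
From n ≡ 5851 (mod 6499) write n = 5851 + 6499t. Substituting into n ≡ 65 (mod 199) gives 6499t ≡ 184 (mod 199), and since 131⁻¹ ≡ 79 (mod 199), t ≡ 9. Hence n ≡ 5851 + 6499·9 = 64342 (mod 1293301).

64342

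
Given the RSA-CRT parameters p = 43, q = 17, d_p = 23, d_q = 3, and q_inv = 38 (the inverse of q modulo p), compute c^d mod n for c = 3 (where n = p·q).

163

m₁ = c^(d_p) mod p: c ≡ 3 (mod 43), and 3^23 mod 43 = 34.
m₂ = c^(d_q) mod q: c ≡ 3 (mod 17), and 3^3 mod 17 = 10.
h = q_inv·(m₁ − m₂) mod p = 38·(34 − 10) mod 43 = 9.
m = m₂ + h·q = 10 + 9·17 = 163.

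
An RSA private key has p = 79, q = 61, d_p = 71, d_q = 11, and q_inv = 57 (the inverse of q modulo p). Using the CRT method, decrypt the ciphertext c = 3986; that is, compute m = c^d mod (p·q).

3875

m₁ = c^(d_p) mod p: c ≡ 36 (mod 79), and 36^71 mod 79 = 4.
m₂ = c^(d_q) mod q: c ≡ 21 (mod 61), and 21^11 mod 61 = 32.
h = q_inv·(m₁ − m₂) mod p = 57·(4 − 32) mod 79 = 63.
m = m₂ + h·q = 32 + 63·61 = 3875.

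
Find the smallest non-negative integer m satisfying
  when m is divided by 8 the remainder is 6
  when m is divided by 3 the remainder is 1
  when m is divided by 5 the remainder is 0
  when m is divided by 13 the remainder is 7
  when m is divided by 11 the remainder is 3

14710

The moduli are pairwise coprime; N = 8·3·5·13·11 = 17160.
N/8 = 2145; 2145 ≡ 1 (mod 8), inverse 1.
N/3 = 5720; 5720 ≡ 2 (mod 3); 2·2 ≡ 1, so inverse 2.
N/5 = 3432; 3432 ≡ 2 (mod 5); 2·3 ≡ 1, so inverse 3.
N/13 = 1320; 1320 ≡ 7 (mod 13); 7·2 ≡ 1, so inverse 2.
N/11 = 1560; 1560 ≡ 9 (mod 11); 9·5 ≡ 1, so inverse 5.
m ≡ 6·2145·1 + 1·5720·2 + 0·3432·3 + 7·1320·2 + 3·1560·5 = 66190.
66190 mod 17160 = 14710.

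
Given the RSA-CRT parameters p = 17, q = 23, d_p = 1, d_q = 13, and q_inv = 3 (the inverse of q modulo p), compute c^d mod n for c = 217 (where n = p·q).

268

m₁ = c^(d_p) mod p: c ≡ 13 (mod 17), and 13^1 mod 17 = 13.
m₂ = c^(d_q) mod q: c ≡ 10 (mod 23), and 10^13 mod 23 = 15.
h = q_inv·(m₁ − m₂) mod p = 3·(13 − 15) mod 17 = 11.
m = m₂ + h·q = 15 + 11·23 = 268.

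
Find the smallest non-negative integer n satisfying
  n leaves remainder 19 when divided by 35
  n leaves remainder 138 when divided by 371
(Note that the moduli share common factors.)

Combine the congruences pairwise.
gcd(35, 371) = 7 and 7 | (138 − 19), so the pair is consistent; merging gives n ≡ 509 (mod 1855), where 1855 = lcm(35, 371).
The solution is unique modulo lcm(35, 371) = 1855.

509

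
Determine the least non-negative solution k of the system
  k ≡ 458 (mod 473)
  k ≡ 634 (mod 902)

gcd(473, 902) = 11 and 11 | (634 − 458), so the pair is consistent; merging gives k ≡ 4242 (mod 38786), where 38786 = lcm(473, 902).
The solution is unique modulo lcm(473, 902) = 38786.

4242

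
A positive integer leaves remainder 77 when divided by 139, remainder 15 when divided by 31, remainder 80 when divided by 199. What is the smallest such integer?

From m ≡ 77 (mod 139) write m = 77 + 139t. Substituting into m ≡ 15 (mod 31) gives 139t ≡ 0 (mod 31), and since 15⁻¹ ≡ 29 (mod 31), t ≡ 0. Hence m ≡ 77 + 139·0 = 77 (mod 4309).
From m ≡ 77 (mod 4309) write m = 77 + 4309t. Substituting into m ≡ 80 (mod 199) gives 4309t ≡ 3 (mod 199), and since 130⁻¹ ≡ 124 (mod 199), t ≡ 173. Hence m ≡ 77 + 4309·173 = 745534 (mod 857491).

745534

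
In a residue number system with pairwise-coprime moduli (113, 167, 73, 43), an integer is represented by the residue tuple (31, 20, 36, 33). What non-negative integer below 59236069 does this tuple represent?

8223267

The moduli are pairwise coprime; N = 113·167·73·43 = 59236069.
N/113 = 524213; 524213 ≡ 6 (mod 113); 6·19 ≡ 1, so inverse 19.
N/167 = 354707; 354707 ≡ 166 (mod 167); 166·166 ≡ 1, so inverse 166.
N/73 = 811453; 811453 ≡ 58 (mod 73); 58·34 ≡ 1, so inverse 34.
N/43 = 1377583; 1377583 ≡ 35 (mod 43); 35·16 ≡ 1, so inverse 16.
x ≡ 31·524213·19 + 20·354707·166 + 36·811453·34 + 33·1377583·16 = 3206970993.
3206970993 mod 59236069 = 8223267.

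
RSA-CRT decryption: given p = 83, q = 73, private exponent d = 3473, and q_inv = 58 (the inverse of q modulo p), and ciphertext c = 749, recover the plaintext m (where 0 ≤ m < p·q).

5498

d_p = d mod (p−1) = 3473 mod 82 = 29; d_q = d mod (q−1) = 17.
m₁ = c^(d_p) mod p: c ≡ 2 (mod 83), and 2^29 mod 83 = 20.
m₂ = c^(d_q) mod q: c ≡ 19 (mod 73), and 19^17 mod 73 = 23.
h = q_inv·(m₁ − m₂) mod p = 58·(20 − 23) mod 83 = 75.
m = m₂ + h·q = 23 + 75·73 = 5498.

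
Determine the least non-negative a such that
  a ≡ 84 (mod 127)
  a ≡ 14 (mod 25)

1989

Combine the congruences pairwise.
From a ≡ 84 (mod 127) write a = 84 + 127t. Substituting into a ≡ 14 (mod 25) gives 127t ≡ 5 (mod 25), and since 2⁻¹ ≡ 13 (mod 25), t ≡ 15. Hence a ≡ 84 + 127·15 = 1989 (mod 3175).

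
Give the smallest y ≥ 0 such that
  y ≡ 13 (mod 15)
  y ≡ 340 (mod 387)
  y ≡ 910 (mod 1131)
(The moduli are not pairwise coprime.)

168298

gcd(15, 387) = 3 and 3 | (340 − 13), so the pair is consistent; merging gives y ≡ 1888 (mod 1935), where 1935 = lcm(15, 387).
gcd(1935, 1131) = 3 and 3 | (910 − 1888), so the pair is consistent; merging gives y ≡ 168298 (mod 729495), where 729495 = lcm(1935, 1131).
The solution is unique modulo lcm(15, 387, 1131) = 729495.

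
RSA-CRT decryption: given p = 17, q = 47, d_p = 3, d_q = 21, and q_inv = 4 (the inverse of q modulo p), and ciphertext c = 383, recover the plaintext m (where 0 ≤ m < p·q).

729

m₁ = c^(d_p) mod p: c ≡ 9 (mod 17), and 9^3 mod 17 = 15.
m₂ = c^(d_q) mod q: c ≡ 7 (mod 47), and 7^21 mod 47 = 24.
h = q_inv·(m₁ − m₂) mod p = 4·(15 − 24) mod 17 = 15.
m = m₂ + h·q = 24 + 15·47 = 729.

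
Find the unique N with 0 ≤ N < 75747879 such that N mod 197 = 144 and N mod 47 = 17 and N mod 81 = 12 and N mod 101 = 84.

Combine the congruences pairwise.
From N ≡ 144 (mod 197) write N = 144 + 197t. Substituting into N ≡ 17 (mod 47) gives 197t ≡ 14 (mod 47), and since 9⁻¹ ≡ 21 (mod 47), t ≡ 12. Hence N ≡ 144 + 197·12 = 2508 (mod 9259).
From N ≡ 2508 (mod 9259) write N = 2508 + 9259t. Substituting into N ≡ 12 (mod 81) gives 9259t ≡ 15 (mod 81), and since 25⁻¹ ≡ 13 (mod 81), t ≡ 33. Hence N ≡ 2508 + 9259·33 = 308055 (mod 749979).
From N ≡ 308055 (mod 749979) write N = 308055 + 749979t. Substituting into N ≡ 84 (mod 101) gives 749979t ≡ 79 (mod 101), and since 54⁻¹ ≡ 58 (mod 101), t ≡ 37. Hence N ≡ 308055 + 749979·37 = 28057278 (mod 75747879).

28057278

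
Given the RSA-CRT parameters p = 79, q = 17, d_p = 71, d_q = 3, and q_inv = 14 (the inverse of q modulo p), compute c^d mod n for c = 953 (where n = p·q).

171

m₁ = c^(d_p) mod p: c ≡ 5 (mod 79), and 5^71 mod 79 = 13.
m₂ = c^(d_q) mod q: c ≡ 1 (mod 17), and 1^3 mod 17 = 1.
h = q_inv·(m₁ − m₂) mod p = 14·(13 − 1) mod 79 = 10.
m = m₂ + h·q = 1 + 10·17 = 171.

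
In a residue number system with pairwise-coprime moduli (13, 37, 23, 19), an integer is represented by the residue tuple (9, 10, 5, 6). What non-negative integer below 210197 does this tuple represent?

41635

Combine the congruences pairwise.
From x ≡ 9 (mod 13) write x = 9 + 13t. Substituting into x ≡ 10 (mod 37) gives 13t ≡ 1 (mod 37), and since 13⁻¹ ≡ 20 (mod 37), t ≡ 20. Hence x ≡ 9 + 13·20 = 269 (mod 481).
From x ≡ 269 (mod 481) write x = 269 + 481t. Substituting into x ≡ 5 (mod 23) gives 481t ≡ 12 (mod 23), and since 21⁻¹ ≡ 11 (mod 23), t ≡ 17. Hence x ≡ 269 + 481·17 = 8446 (mod 11063).
From x ≡ 8446 (mod 11063) write x = 8446 + 11063t. Substituting into x ≡ 6 (mod 19) gives 11063t ≡ 15 (mod 19), and since 5⁻¹ ≡ 4 (mod 19), t ≡ 3. Hence x ≡ 8446 + 11063·3 = 41635 (mod 210197).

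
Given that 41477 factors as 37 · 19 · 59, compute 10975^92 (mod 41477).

40652

Mod 37: 10975 ≡ 23; by Fermat, exponent reduces to 92 mod 36 = 20; 23^20 ≡ 26 (mod 37).
Mod 19: 10975 ≡ 12; by Fermat, exponent reduces to 92 mod 18 = 2; 12^2 ≡ 11 (mod 19).
Mod 59: 10975 ≡ 1; by Fermat, exponent reduces to 92 mod 58 = 34; 1^34 ≡ 1 (mod 59).
Combine by CRT: x ≡ 26 (mod 37), x ≡ 11 (mod 19), x ≡ 1 (mod 59) ⇒ x ≡ 40652 (mod 41477).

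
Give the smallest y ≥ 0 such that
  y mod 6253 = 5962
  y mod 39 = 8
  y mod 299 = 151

gcd(6253, 39) = 13 and 13 | (8 − 5962), so the pair is consistent; merging gives y ≡ 12215 (mod 18759), where 18759 = lcm(6253, 39).
gcd(18759, 299) = 13 and 13 | (151 − 12215), so the pair is consistent; merging gives y ≡ 181046 (mod 431457), where 431457 = lcm(18759, 299).
The solution is unique modulo lcm(6253, 39, 299) = 431457.

181046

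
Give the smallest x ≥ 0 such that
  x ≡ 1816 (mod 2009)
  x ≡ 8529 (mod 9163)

gcd(2009, 9163) = 49 and 49 | (8529 − 1816), so the pair is consistent; merging gives x ≡ 182626 (mod 375683), where 375683 = lcm(2009, 9163).
The solution is unique modulo lcm(2009, 9163) = 375683.

182626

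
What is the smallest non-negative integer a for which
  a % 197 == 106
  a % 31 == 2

6016

From a ≡ 106 (mod 197) write a = 106 + 197t. Substituting into a ≡ 2 (mod 31) gives 197t ≡ 20 (mod 31), and since 11⁻¹ ≡ 17 (mod 31), t ≡ 30. Hence a ≡ 106 + 197·30 = 6016 (mod 6107).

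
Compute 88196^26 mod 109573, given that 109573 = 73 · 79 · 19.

Mod 73: 88196 ≡ 12; 12^26 ≡ 57 (mod 73).
Mod 79: 88196 ≡ 32; 32^26 ≡ 55 (mod 79).
Mod 19: 88196 ≡ 17; by Fermat, exponent reduces to 26 mod 18 = 8; 17^8 ≡ 9 (mod 19).
Combine by CRT: x ≡ 57 (mod 73), x ≡ 55 (mod 79), x ≡ 9 (mod 19) ⇒ x ≡ 78897 (mod 109573).

78897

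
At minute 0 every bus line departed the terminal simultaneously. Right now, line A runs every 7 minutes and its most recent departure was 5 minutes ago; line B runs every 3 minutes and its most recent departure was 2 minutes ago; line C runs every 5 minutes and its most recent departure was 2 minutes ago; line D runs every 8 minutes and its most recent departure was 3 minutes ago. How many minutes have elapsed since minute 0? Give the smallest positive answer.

The moduli are pairwise coprime; N = 7·3·5·8 = 840.
N/7 = 120; 120 ≡ 1 (mod 7), inverse 1.
N/3 = 280; 280 ≡ 1 (mod 3), inverse 1.
N/5 = 168; 168 ≡ 3 (mod 5); 3·2 ≡ 1, so inverse 2.
N/8 = 105; 105 ≡ 1 (mod 8), inverse 1.
t ≡ 5·120·1 + 2·280·1 + 2·168·2 + 3·105·1 = 2147.
2147 mod 840 = 467.

467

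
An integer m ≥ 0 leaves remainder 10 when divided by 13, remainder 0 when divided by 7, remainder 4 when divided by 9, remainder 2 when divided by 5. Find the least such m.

1687

From m ≡ 10 (mod 13) write m = 10 + 13t. Substituting into m ≡ 0 (mod 7) gives 13t ≡ 4 (mod 7), and since 6⁻¹ ≡ 6 (mod 7), t ≡ 3. Hence m ≡ 10 + 13·3 = 49 (mod 91).
From m ≡ 49 (mod 91) write m = 49 + 91t. Substituting into m ≡ 4 (mod 9) gives 91t ≡ 0 (mod 9), and since 1⁻¹ ≡ 1 (mod 9), t ≡ 0. Hence m ≡ 49 + 91·0 = 49 (mod 819).
From m ≡ 49 (mod 819) write m = 49 + 819t. Substituting into m ≡ 2 (mod 5) gives 819t ≡ 3 (mod 5), and since 4⁻¹ ≡ 4 (mod 5), t ≡ 2. Hence m ≡ 49 + 819·2 = 1687 (mod 4095).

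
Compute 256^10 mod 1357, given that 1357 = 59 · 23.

997

Mod 59: 256 ≡ 20; 20^10 ≡ 53 (mod 59).
Mod 23: 256 ≡ 3; 3^10 ≡ 8 (mod 23).
Combine by CRT: x ≡ 53 (mod 59), x ≡ 8 (mod 23) ⇒ x ≡ 997 (mod 1357).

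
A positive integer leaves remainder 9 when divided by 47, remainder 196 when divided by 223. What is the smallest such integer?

9785

Combine the congruences pairwise.
From x ≡ 9 (mod 47) write x = 9 + 47t. Substituting into x ≡ 196 (mod 223) gives 47t ≡ 187 (mod 223), and since 47⁻¹ ≡ 19 (mod 223), t ≡ 208. Hence x ≡ 9 + 47·208 = 9785 (mod 10481).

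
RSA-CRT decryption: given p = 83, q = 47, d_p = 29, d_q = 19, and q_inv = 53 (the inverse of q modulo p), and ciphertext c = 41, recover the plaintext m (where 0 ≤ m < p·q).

3847

m₁ = c^(d_p) mod p: c ≡ 41 (mod 83), and 41^29 mod 83 = 29.
m₂ = c^(d_q) mod q: c ≡ 41 (mod 47), and 41^19 mod 47 = 40.
h = q_inv·(m₁ − m₂) mod p = 53·(29 − 40) mod 83 = 81.
m = m₂ + h·q = 40 + 81·47 = 3847.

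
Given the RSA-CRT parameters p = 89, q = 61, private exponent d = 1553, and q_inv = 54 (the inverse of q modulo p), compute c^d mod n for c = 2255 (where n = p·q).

d_p = d mod (p−1) = 1553 mod 88 = 57; d_q = d mod (q−1) = 53.
m₁ = c^(d_p) mod p: c ≡ 30 (mod 89), and 30^57 mod 89 = 31.
m₂ = c^(d_q) mod q: c ≡ 59 (mod 61), and 59^53 mod 61 = 10.
h = q_inv·(m₁ − m₂) mod p = 54·(31 − 10) mod 89 = 66.
m = m₂ + h·q = 10 + 66·61 = 4036.

4036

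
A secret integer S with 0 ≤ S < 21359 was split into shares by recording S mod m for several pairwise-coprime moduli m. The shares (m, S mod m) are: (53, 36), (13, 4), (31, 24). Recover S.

17632

Combine the congruences pairwise.
From S ≡ 36 (mod 53) write S = 36 + 53t. Substituting into S ≡ 4 (mod 13) gives 53t ≡ 7 (mod 13), and since 1⁻¹ ≡ 1 (mod 13), t ≡ 7. Hence S ≡ 36 + 53·7 = 407 (mod 689).
From S ≡ 407 (mod 689) write S = 407 + 689t. Substituting into S ≡ 24 (mod 31) gives 689t ≡ 20 (mod 31), and since 7⁻¹ ≡ 9 (mod 31), t ≡ 25. Hence S ≡ 407 + 689·25 = 17632 (mod 21359).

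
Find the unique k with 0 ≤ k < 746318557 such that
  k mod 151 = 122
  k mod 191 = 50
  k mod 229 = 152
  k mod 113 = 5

340012711

From k ≡ 122 (mod 151) write k = 122 + 151t. Substituting into k ≡ 50 (mod 191) gives 151t ≡ 119 (mod 191), and since 151⁻¹ ≡ 148 (mod 191), t ≡ 40. Hence k ≡ 122 + 151·40 = 6162 (mod 28841).
From k ≡ 6162 (mod 28841) write k = 6162 + 28841t. Substituting into k ≡ 152 (mod 229) gives 28841t ≡ 173 (mod 229), and since 216⁻¹ ≡ 88 (mod 229), t ≡ 110. Hence k ≡ 6162 + 28841·110 = 3178672 (mod 6604589).
From k ≡ 3178672 (mod 6604589) write k = 3178672 + 6604589t. Substituting into k ≡ 5 (mod 113) gives 6604589t ≡ 23 (mod 113), and since 78⁻¹ ≡ 71 (mod 113), t ≡ 51. Hence k ≡ 3178672 + 6604589·51 = 340012711 (mod 746318557).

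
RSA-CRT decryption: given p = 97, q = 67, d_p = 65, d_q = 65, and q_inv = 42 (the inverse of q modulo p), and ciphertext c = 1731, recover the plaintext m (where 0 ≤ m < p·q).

542

m₁ = c^(d_p) mod p: c ≡ 82 (mod 97), and 82^65 mod 97 = 57.
m₂ = c^(d_q) mod q: c ≡ 56 (mod 67), and 56^65 mod 67 = 6.
h = q_inv·(m₁ − m₂) mod p = 42·(57 − 6) mod 97 = 8.
m = m₂ + h·q = 6 + 8·67 = 542.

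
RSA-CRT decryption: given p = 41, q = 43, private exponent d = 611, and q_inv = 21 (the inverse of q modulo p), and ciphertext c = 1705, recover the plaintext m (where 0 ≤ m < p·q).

d_p = d mod (p−1) = 611 mod 40 = 11; d_q = d mod (q−1) = 23.
m₁ = c^(d_p) mod p: c ≡ 24 (mod 41), and 24^11 mod 41 = 30.
m₂ = c^(d_q) mod q: c ≡ 28 (mod 43), and 28^23 mod 43 = 33.
h = q_inv·(m₁ − m₂) mod p = 21·(30 − 33) mod 41 = 19.
m = m₂ + h·q = 33 + 19·43 = 850.

850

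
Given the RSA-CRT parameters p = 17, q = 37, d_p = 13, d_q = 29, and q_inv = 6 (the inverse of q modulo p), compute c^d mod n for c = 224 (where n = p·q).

505

m₁ = c^(d_p) mod p: c ≡ 3 (mod 17), and 3^13 mod 17 = 12.
m₂ = c^(d_q) mod q: c ≡ 2 (mod 37), and 2^29 mod 37 = 24.
h = q_inv·(m₁ − m₂) mod p = 6·(12 − 24) mod 17 = 13.
m = m₂ + h·q = 24 + 13·37 = 505.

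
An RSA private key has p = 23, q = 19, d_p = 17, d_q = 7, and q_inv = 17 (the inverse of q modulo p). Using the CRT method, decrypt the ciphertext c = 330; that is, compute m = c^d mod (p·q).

m₁ = c^(d_p) mod p: c ≡ 8 (mod 23), and 8^17 mod 23 = 13.
m₂ = c^(d_q) mod q: c ≡ 7 (mod 19), and 7^7 mod 19 = 7.
h = q_inv·(m₁ − m₂) mod p = 17·(13 − 7) mod 23 = 10.
m = m₂ + h·q = 7 + 10·19 = 197.

197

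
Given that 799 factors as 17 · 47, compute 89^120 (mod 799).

494

Mod 17: 89 ≡ 4; by Fermat, exponent reduces to 120 mod 16 = 8; 4^8 ≡ 1 (mod 17).
Mod 47: 89 ≡ 42; by Fermat, exponent reduces to 120 mod 46 = 28; 42^28 ≡ 24 (mod 47).
Combine by CRT: x ≡ 1 (mod 17), x ≡ 24 (mod 47) ⇒ x ≡ 494 (mod 799).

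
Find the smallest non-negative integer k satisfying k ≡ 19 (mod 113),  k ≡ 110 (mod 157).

9059

Combine the congruences pairwise.
From k ≡ 19 (mod 113) write k = 19 + 113t. Substituting into k ≡ 110 (mod 157) gives 113t ≡ 91 (mod 157), and since 113⁻¹ ≡ 132 (mod 157), t ≡ 80. Hence k ≡ 19 + 113·80 = 9059 (mod 17741).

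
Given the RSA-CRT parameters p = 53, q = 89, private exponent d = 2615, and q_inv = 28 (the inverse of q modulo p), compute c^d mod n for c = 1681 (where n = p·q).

729

d_p = d mod (p−1) = 2615 mod 52 = 15; d_q = d mod (q−1) = 63.
m₁ = c^(d_p) mod p: c ≡ 38 (mod 53), and 38^15 mod 53 = 40.
m₂ = c^(d_q) mod q: c ≡ 79 (mod 89), and 79^63 mod 89 = 17.
h = q_inv·(m₁ − m₂) mod p = 28·(40 − 17) mod 53 = 8.
m = m₂ + h·q = 17 + 8·89 = 729.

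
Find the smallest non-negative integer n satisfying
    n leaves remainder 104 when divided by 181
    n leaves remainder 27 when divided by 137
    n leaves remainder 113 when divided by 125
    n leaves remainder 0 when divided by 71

Combine the congruences pairwise.
From n ≡ 104 (mod 181) write n = 104 + 181t. Substituting into n ≡ 27 (mod 137) gives 181t ≡ 60 (mod 137), and since 44⁻¹ ≡ 109 (mod 137), t ≡ 101. Hence n ≡ 104 + 181·101 = 18385 (mod 24797).
From n ≡ 18385 (mod 24797) write n = 18385 + 24797t. Substituting into n ≡ 113 (mod 125) gives 24797t ≡ 103 (mod 125), and since 47⁻¹ ≡ 8 (mod 125), t ≡ 74. Hence n ≡ 18385 + 24797·74 = 1853363 (mod 3099625).
From n ≡ 1853363 (mod 3099625) write n = 1853363 + 3099625t. Substituting into n ≡ 0 (mod 71) gives 3099625t ≡ 21 (mod 71), and since 49⁻¹ ≡ 29 (mod 71), t ≡ 41. Hence n ≡ 1853363 + 3099625·41 = 128937988 (mod 220073375).

128937988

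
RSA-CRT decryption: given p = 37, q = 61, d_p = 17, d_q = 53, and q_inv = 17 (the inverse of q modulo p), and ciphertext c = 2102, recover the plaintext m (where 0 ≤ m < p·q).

m₁ = c^(d_p) mod p: c ≡ 30 (mod 37), and 30^17 mod 37 = 21.
m₂ = c^(d_q) mod q: c ≡ 28 (mod 61), and 28^53 mod 61 = 8.
h = q_inv·(m₁ − m₂) mod p = 17·(21 − 8) mod 37 = 36.
m = m₂ + h·q = 8 + 36·61 = 2204.

2204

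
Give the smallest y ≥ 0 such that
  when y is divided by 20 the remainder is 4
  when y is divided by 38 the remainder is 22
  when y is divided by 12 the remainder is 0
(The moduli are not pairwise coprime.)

Combine the congruences pairwise.
gcd(20, 38) = 2 and 2 | (22 − 4), so the pair is consistent; merging gives y ≡ 364 (mod 380), where 380 = lcm(20, 38).
gcd(380, 12) = 4 and 4 | (0 − 364), so the pair is consistent; merging gives y ≡ 744 (mod 1140), where 1140 = lcm(380, 12).
The solution is unique modulo lcm(20, 38, 12) = 1140.

744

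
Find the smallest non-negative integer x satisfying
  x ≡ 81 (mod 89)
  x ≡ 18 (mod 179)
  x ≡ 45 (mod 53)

The moduli are pairwise coprime; N = 89·179·53 = 844343.
N/89 = 9487; 9487 ≡ 53 (mod 89); 53·42 ≡ 1, so inverse 42.
N/179 = 4717; 4717 ≡ 63 (mod 179); 63·54 ≡ 1, so inverse 54.
N/53 = 15931; 15931 ≡ 31 (mod 53); 31·12 ≡ 1, so inverse 12.
x ≡ 81·9487·42 + 18·4717·54 + 45·15931·12 = 45462438.
45462438 mod 844343 = 712259.

712259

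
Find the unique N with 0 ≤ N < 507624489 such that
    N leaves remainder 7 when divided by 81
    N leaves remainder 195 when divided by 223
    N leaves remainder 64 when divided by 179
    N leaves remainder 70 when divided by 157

From N ≡ 7 (mod 81) write N = 7 + 81t. Substituting into N ≡ 195 (mod 223) gives 81t ≡ 188 (mod 223), and since 81⁻¹ ≡ 212 (mod 223), t ≡ 162. Hence N ≡ 7 + 81·162 = 13129 (mod 18063).
From N ≡ 13129 (mod 18063) write N = 13129 + 18063t. Substituting into N ≡ 64 (mod 179) gives 18063t ≡ 2 (mod 179), and since 163⁻¹ ≡ 123 (mod 179), t ≡ 67. Hence N ≡ 13129 + 18063·67 = 1223350 (mod 3233277).
From N ≡ 1223350 (mod 3233277) write N = 1223350 + 3233277t. Substituting into N ≡ 70 (mod 157) gives 3233277t ≡ 64 (mod 157), and since 19⁻¹ ≡ 124 (mod 157), t ≡ 86. Hence N ≡ 1223350 + 3233277·86 = 279285172 (mod 507624489).

279285172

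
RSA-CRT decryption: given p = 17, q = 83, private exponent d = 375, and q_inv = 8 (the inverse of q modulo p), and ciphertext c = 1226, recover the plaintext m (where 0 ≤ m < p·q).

d_p = d mod (p−1) = 375 mod 16 = 7; d_q = d mod (q−1) = 47.
m₁ = c^(d_p) mod p: c ≡ 2 (mod 17), and 2^7 mod 17 = 9.
m₂ = c^(d_q) mod q: c ≡ 64 (mod 83), and 64^47 mod 83 = 70.
h = q_inv·(m₁ − m₂) mod p = 8·(9 − 70) mod 17 = 5.
m = m₂ + h·q = 70 + 5·83 = 485.

485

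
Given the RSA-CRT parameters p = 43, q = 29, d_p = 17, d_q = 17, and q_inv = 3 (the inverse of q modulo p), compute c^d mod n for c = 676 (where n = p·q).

787

m₁ = c^(d_p) mod p: c ≡ 31 (mod 43), and 31^17 mod 43 = 13.
m₂ = c^(d_q) mod q: c ≡ 9 (mod 29), and 9^17 mod 29 = 4.
h = q_inv·(m₁ − m₂) mod p = 3·(13 − 4) mod 43 = 27.
m = m₂ + h·q = 4 + 27·29 = 787.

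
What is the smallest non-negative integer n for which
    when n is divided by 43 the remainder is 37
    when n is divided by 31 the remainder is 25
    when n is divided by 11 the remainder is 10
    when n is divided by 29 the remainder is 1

Combine the congruences pairwise.
From n ≡ 37 (mod 43) write n = 37 + 43t. Substituting into n ≡ 25 (mod 31) gives 43t ≡ 19 (mod 31), and since 12⁻¹ ≡ 13 (mod 31), t ≡ 30. Hence n ≡ 37 + 43·30 = 1327 (mod 1333).
From n ≡ 1327 (mod 1333) write n = 1327 + 1333t. Substituting into n ≡ 10 (mod 11) gives 1333t ≡ 3 (mod 11), and since 2⁻¹ ≡ 6 (mod 11), t ≡ 7. Hence n ≡ 1327 + 1333·7 = 10658 (mod 14663).
From n ≡ 10658 (mod 14663) write n = 10658 + 14663t. Substituting into n ≡ 1 (mod 29) gives 14663t ≡ 15 (mod 29), and since 18⁻¹ ≡ 21 (mod 29), t ≡ 25. Hence n ≡ 10658 + 14663·25 = 377233 (mod 425227).

377233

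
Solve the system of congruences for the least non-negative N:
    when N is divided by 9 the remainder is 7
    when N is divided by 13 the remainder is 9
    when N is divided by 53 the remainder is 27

The moduli are pairwise coprime; M = 9·13·53 = 6201.
M/9 = 689; 689 ≡ 5 (mod 9); 5·2 ≡ 1, so inverse 2.
M/13 = 477; 477 ≡ 9 (mod 13); 9·3 ≡ 1, so inverse 3.
M/53 = 117; 117 ≡ 11 (mod 53); 11·29 ≡ 1, so inverse 29.
N ≡ 7·689·2 + 9·477·3 + 27·117·29 = 114136.
114136 mod 6201 = 2518.

2518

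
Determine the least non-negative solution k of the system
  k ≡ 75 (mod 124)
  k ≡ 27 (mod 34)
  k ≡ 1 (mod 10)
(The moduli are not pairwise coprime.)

gcd(124, 34) = 2 and 2 | (27 − 75), so the pair is consistent; merging gives k ≡ 571 (mod 2108), where 2108 = lcm(124, 34).
gcd(2108, 10) = 2 and 2 | (1 − 571), so the pair is consistent; merging gives k ≡ 571 (mod 10540), where 10540 = lcm(2108, 10).
The solution is unique modulo lcm(124, 34, 10) = 10540.

571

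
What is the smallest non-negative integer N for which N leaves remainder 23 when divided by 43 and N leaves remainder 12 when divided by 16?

668

Combine the congruences pairwise.
From N ≡ 23 (mod 43) write N = 23 + 43t. Substituting into N ≡ 12 (mod 16) gives 43t ≡ 5 (mod 16), and since 11⁻¹ ≡ 3 (mod 16), t ≡ 15. Hence N ≡ 23 + 43·15 = 668 (mod 688).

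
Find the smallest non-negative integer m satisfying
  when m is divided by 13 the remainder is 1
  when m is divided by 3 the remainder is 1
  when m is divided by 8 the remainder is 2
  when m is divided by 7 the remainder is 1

274

The moduli are pairwise coprime; N = 13·3·8·7 = 2184.
N/13 = 168; 168 ≡ 12 (mod 13); 12·12 ≡ 1, so inverse 12.
N/3 = 728; 728 ≡ 2 (mod 3); 2·2 ≡ 1, so inverse 2.
N/8 = 273; 273 ≡ 1 (mod 8), inverse 1.
N/7 = 312; 312 ≡ 4 (mod 7); 4·2 ≡ 1, so inverse 2.
m ≡ 1·168·12 + 1·728·2 + 2·273·1 + 1·312·2 = 4642.
4642 mod 2184 = 274.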